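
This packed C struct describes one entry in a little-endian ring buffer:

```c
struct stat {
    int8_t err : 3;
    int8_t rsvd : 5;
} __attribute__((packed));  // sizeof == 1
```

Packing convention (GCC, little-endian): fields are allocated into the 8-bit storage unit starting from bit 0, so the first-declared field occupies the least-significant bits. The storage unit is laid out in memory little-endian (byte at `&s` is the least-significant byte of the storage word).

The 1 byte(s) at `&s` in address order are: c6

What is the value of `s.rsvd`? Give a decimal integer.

-8

[0]=0xc6 (little-endian) → word 0xc6
err [0+:3] = (word>>0) & 0x7 = 6
rsvd [3+:5] = (word>>3) & 0x1f = 24  ←
rsvd signed 5b, MSB=1: 24 - 32 = -8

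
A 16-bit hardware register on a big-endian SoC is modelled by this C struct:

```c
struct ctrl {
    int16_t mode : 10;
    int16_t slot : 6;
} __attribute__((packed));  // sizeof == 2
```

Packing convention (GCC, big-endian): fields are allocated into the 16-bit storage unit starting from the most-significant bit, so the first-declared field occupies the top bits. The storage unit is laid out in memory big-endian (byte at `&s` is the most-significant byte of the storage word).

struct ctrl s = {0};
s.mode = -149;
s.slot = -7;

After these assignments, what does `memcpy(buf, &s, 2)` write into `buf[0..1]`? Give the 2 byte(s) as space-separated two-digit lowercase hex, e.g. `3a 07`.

da f9

mode (10b) val=-149 bits=0x36b at bit 6: 0xdac0
slot (6b) val=-7 bits=0x39 at bit 0: 0xdaf9
word = 0xdaf9 → big-endian bytes:
  [0]=0xda  [1]=0xf9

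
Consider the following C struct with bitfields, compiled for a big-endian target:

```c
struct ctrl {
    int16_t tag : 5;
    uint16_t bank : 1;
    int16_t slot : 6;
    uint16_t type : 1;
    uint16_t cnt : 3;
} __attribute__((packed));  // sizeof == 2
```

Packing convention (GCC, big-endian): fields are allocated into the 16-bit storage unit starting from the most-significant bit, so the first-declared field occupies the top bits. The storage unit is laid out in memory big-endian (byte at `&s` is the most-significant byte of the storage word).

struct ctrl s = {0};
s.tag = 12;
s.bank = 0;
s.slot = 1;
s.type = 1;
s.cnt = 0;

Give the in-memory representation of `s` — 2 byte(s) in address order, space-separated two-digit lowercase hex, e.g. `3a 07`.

60 18

tag:5 = 12 → 0xc << 11 → word 0x6000
bank:1 = 0 → 0x0 << 10 → word 0x6000
slot:6 = 1 → 0x1 << 4 → word 0x6010
type:1 = 1 → 0x1 << 3 → word 0x6018
cnt:3 = 0 → 0x0 << 0 → word 0x6018
word = 0x6018 → big-endian bytes:
  [0]=0x60  [1]=0x18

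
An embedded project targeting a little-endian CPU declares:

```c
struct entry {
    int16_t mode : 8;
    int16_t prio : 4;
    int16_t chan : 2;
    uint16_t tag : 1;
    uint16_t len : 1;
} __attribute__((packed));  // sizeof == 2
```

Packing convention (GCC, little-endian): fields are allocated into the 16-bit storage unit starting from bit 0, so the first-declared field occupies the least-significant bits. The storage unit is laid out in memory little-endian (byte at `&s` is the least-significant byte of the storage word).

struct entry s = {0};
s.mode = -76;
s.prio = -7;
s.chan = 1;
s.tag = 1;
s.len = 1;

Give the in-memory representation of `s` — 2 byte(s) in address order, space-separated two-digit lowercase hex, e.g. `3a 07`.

b4 d9

mode (8b) val=-76 bits=0xb4 at bit 0: 0x00b4
prio (4b) val=-7 bits=0x9 at bit 8: 0x09b4
chan (2b) val=1 bits=0x1 at bit 12: 0x19b4
tag (1b) val=1 bits=0x1 at bit 14: 0x59b4
len (1b) val=1 bits=0x1 at bit 15: 0xd9b4
word = 0xd9b4 → little-endian bytes:
  [0]=0xb4  [1]=0xd9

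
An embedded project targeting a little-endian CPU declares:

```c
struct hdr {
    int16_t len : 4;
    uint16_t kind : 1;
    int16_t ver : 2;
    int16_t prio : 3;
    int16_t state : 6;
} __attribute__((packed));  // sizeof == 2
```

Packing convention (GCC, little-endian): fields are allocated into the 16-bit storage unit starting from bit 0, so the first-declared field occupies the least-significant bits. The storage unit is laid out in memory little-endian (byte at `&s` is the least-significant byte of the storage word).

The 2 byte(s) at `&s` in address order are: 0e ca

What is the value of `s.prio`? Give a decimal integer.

[0]=0x0e [1]=0xca (little-endian) → word 0xca0e
len [0+:4] = (word>>0) & 0xf = 14
kind [4+:1] = (word>>4) & 0x1 = 0
ver [5+:2] = (word>>5) & 0x3 = 0
prio [7+:3] = (word>>7) & 0x7 = 4  ←
state [10+:6] = (word>>10) & 0x3f = 50
prio signed 3b, MSB=1: 4 - 8 = -4

-4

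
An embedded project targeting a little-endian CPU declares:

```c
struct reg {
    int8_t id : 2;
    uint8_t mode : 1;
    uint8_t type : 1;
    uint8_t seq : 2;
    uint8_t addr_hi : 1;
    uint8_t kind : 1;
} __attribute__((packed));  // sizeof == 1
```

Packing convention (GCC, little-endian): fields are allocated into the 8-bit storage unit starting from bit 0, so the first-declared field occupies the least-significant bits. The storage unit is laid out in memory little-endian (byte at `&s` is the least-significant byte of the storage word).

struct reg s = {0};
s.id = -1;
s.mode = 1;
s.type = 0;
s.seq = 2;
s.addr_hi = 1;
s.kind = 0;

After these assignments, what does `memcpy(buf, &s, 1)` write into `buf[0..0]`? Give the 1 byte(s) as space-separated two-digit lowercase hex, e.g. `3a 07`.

id (2b) val=-1 bits=0x3 at bit 0: 0x03
mode (1b) val=1 bits=0x1 at bit 2: 0x07
type (1b) val=0 bits=0x0 at bit 3: 0x07
seq (2b) val=2 bits=0x2 at bit 4: 0x27
addr_hi (1b) val=1 bits=0x1 at bit 6: 0x67
kind (1b) val=0 bits=0x0 at bit 7: 0x67
word = 0x67 → little-endian bytes:
  [0]=0x67

67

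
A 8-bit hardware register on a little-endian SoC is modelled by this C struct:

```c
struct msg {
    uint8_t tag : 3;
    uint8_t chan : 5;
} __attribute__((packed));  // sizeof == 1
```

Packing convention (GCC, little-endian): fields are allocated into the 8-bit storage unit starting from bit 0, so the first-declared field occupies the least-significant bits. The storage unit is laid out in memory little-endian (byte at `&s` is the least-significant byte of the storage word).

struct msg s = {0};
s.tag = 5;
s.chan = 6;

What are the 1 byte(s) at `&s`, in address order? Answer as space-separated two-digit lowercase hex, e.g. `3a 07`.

[0+:3] tag=5 & 0x7 = 0x5; word=0x05
[3+:5] chan=6 & 0x1f = 0x6; word=0x35
word = 0x35 → little-endian bytes:
  [0]=0x35

35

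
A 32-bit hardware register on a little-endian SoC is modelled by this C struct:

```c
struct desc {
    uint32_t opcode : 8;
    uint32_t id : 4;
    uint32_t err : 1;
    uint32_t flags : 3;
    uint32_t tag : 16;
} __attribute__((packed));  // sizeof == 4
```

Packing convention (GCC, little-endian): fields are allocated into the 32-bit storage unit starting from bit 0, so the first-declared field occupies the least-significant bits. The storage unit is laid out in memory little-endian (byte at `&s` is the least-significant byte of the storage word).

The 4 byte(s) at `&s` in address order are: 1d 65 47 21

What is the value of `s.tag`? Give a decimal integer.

8519

[0]=0x1d [1]=0x65 [2]=0x47 [3]=0x21 (little-endian) → word 0x2147651d
opcode [0+:8] = (word>>0) & 0xff = 29
id [8+:4] = (word>>8) & 0xf = 5
err [12+:1] = (word>>12) & 0x1 = 0
flags [13+:3] = (word>>13) & 0x7 = 3
tag [16+:16] = (word>>16) & 0xffff = 8519  ←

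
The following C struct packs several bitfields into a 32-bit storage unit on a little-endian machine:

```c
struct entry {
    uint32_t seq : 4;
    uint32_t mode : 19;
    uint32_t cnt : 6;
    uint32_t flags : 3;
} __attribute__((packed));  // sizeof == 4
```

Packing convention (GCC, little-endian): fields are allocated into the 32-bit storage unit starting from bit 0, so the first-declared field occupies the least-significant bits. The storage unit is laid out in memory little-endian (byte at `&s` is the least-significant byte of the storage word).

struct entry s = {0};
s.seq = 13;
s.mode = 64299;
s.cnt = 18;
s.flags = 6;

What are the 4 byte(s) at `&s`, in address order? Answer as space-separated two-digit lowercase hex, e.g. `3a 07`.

bd b2 0f c9

[0+:4] seq=13 & 0xf = 0xd; word=0x0000000d
[4+:19] mode=64299 & 0x7ffff = 0xfb2b; word=0x000fb2bd
[23+:6] cnt=18 & 0x3f = 0x12; word=0x090fb2bd
[29+:3] flags=6 & 0x7 = 0x6; word=0xc90fb2bd
word = 0xc90fb2bd → little-endian bytes:
  [0]=0xbd  [1]=0xb2  [2]=0x0f  [3]=0xc9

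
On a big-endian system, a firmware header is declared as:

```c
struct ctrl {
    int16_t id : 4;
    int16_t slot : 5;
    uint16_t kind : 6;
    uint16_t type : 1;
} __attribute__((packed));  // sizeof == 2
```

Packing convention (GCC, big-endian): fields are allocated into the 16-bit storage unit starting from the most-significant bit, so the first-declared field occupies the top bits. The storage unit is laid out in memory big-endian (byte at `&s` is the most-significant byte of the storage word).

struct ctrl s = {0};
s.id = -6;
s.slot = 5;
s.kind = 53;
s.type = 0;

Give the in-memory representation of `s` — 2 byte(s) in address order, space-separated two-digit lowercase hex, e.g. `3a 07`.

id (4b) val=-6 bits=0xa at bit 12: 0xa000
slot (5b) val=5 bits=0x5 at bit 7: 0xa280
kind (6b) val=53 bits=0x35 at bit 1: 0xa2ea
type (1b) val=0 bits=0x0 at bit 0: 0xa2ea
word = 0xa2ea → big-endian bytes:
  [0]=0xa2  [1]=0xea

a2 ea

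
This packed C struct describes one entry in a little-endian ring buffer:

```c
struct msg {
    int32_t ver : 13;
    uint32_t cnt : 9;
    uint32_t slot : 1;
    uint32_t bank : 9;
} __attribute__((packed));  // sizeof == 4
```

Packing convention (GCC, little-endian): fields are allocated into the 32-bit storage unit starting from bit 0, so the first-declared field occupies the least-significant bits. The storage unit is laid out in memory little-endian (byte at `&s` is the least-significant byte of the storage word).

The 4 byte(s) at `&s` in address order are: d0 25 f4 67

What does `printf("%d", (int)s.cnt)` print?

417

[0]=0xd0 [1]=0x25 [2]=0xf4 [3]=0x67 (little-endian) → word 0x67f425d0
ver [0+:13] = (word>>0) & 0x1fff = 1488
cnt [13+:9] = (word>>13) & 0x1ff = 417  ←
slot [22+:1] = (word>>22) & 0x1 = 1
bank [23+:9] = (word>>23) & 0x1ff = 207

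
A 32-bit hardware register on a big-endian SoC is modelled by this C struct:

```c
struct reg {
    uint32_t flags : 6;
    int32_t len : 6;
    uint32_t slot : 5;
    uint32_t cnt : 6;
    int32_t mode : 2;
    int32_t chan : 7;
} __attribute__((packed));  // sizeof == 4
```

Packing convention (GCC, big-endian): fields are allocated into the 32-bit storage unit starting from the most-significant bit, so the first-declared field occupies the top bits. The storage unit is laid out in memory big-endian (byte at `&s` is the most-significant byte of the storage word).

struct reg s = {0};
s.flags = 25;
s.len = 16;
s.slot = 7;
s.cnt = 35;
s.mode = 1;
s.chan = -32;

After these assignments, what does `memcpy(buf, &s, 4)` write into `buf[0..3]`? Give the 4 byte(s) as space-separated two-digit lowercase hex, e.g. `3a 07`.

65 03 c6 e0

[26+:6] flags=25 & 0x3f = 0x19; word=0x64000000
[20+:6] len=16 & 0x3f = 0x10; word=0x65000000
[15+:5] slot=7 & 0x1f = 0x7; word=0x65038000
[9+:6] cnt=35 & 0x3f = 0x23; word=0x6503c600
[7+:2] mode=1 & 0x3 = 0x1; word=0x6503c680
[0+:7] chan=-32 & 0x7f = 0x60; word=0x6503c6e0
word = 0x6503c6e0 → big-endian bytes:
  [0]=0x65  [1]=0x03  [2]=0xc6  [3]=0xe0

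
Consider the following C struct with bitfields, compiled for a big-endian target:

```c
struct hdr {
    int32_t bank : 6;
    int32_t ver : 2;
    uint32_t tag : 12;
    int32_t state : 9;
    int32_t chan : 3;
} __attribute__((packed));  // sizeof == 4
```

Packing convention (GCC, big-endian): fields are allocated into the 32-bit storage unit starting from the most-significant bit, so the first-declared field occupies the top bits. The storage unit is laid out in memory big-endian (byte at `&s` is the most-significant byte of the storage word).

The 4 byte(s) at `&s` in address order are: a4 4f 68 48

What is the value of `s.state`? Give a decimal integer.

[0]=0xa4 [1]=0x4f [2]=0x68 [3]=0x48 (big-endian) → word 0xa44f6848
bank [26+:6] = (word>>26) & 0x3f = 41
ver [24+:2] = (word>>24) & 0x3 = 0
tag [12+:12] = (word>>12) & 0xfff = 1270
state [3+:9] = (word>>3) & 0x1ff = 265  ←
chan [0+:3] = (word>>0) & 0x7 = 0
state signed 9b, MSB=1: 265 - 512 = -247

-247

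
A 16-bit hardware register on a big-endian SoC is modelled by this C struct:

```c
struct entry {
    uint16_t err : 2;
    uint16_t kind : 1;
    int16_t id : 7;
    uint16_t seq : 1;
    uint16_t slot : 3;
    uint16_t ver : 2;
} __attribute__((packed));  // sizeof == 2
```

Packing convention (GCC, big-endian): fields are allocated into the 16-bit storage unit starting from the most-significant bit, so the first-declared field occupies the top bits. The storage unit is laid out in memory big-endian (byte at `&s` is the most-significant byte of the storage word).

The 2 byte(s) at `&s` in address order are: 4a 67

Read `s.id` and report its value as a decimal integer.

41

[0]=0x4a [1]=0x67 (big-endian) → word 0x4a67
err:2 @ bit 14 → (0x4a67>>14)&0x3 = 0x1
kind:1 @ bit 13 → (0x4a67>>13)&0x1 = 0x0
id:7 @ bit 6 → (0x4a67>>6)&0x7f = 0x29  ←
seq:1 @ bit 5 → (0x4a67>>5)&0x1 = 0x1
slot:3 @ bit 2 → (0x4a67>>2)&0x7 = 0x1
ver:2 @ bit 0 → (0x4a67>>0)&0x3 = 0x3
id signed 7b, MSB=0: value = 41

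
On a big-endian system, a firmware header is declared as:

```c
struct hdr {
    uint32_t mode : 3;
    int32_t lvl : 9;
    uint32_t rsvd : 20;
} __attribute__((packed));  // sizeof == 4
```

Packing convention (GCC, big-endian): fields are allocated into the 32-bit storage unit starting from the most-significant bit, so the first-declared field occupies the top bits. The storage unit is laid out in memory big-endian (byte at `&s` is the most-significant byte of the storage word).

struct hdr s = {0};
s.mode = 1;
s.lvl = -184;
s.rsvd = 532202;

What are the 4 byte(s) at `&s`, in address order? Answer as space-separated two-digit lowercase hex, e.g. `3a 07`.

[29+:3] mode=1 & 0x7 = 0x1; word=0x20000000
[20+:9] lvl=-184 & 0x1ff = 0x148; word=0x34800000
[0+:20] rsvd=532202 & 0xfffff = 0x81eea; word=0x34881eea
word = 0x34881eea → big-endian bytes:
  [0]=0x34  [1]=0x88  [2]=0x1e  [3]=0xea

34 88 1e ea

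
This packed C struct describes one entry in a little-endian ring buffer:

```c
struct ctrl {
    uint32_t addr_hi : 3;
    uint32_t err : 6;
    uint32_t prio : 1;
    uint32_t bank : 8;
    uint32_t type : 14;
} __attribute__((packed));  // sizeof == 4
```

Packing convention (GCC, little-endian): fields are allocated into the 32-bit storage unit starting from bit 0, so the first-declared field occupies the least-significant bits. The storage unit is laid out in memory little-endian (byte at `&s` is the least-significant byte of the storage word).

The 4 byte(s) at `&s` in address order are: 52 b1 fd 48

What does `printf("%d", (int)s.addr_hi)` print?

[0]=0x52 [1]=0xb1 [2]=0xfd [3]=0x48 (little-endian) → word 0x48fdb152
addr_hi:3 @ bit 0 → (0x48fdb152>>0)&0x7 = 0x2  ←
err:6 @ bit 3 → (0x48fdb152>>3)&0x3f = 0x2a
prio:1 @ bit 9 → (0x48fdb152>>9)&0x1 = 0x0
bank:8 @ bit 10 → (0x48fdb152>>10)&0xff = 0x6c
type:14 @ bit 18 → (0x48fdb152>>18)&0x3fff = 0x123f

2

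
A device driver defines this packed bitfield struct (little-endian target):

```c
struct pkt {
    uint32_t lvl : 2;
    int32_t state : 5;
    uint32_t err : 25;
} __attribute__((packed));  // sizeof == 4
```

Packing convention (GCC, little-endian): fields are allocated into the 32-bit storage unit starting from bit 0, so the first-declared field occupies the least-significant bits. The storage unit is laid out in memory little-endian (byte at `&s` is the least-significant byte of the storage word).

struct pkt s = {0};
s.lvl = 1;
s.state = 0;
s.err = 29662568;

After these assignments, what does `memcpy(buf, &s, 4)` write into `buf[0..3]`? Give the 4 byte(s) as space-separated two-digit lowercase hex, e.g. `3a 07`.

lvl (2b) val=1 bits=0x1 at bit 0: 0x00000001
state (5b) val=0 bits=0x0 at bit 2: 0x00000001
err (25b) val=29662568 bits=0x1c49d68 at bit 7: 0xe24eb401
word = 0xe24eb401 → little-endian bytes:
  [0]=0x01  [1]=0xb4  [2]=0x4e  [3]=0xe2

01 b4 4e e2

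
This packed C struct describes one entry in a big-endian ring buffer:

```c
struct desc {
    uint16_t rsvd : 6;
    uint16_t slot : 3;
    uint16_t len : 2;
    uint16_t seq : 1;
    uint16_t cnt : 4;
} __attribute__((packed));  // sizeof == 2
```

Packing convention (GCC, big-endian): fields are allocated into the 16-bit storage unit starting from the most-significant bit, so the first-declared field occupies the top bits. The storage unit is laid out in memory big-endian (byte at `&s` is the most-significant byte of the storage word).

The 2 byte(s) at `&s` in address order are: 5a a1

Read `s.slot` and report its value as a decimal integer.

5

[0]=0x5a [1]=0xa1 (big-endian) → word 0x5aa1
rsvd [10+:6] = (word>>10) & 0x3f = 22
slot [7+:3] = (word>>7) & 0x7 = 5  ←
len [5+:2] = (word>>5) & 0x3 = 1
seq [4+:1] = (word>>4) & 0x1 = 0
cnt [0+:4] = (word>>0) & 0xf = 1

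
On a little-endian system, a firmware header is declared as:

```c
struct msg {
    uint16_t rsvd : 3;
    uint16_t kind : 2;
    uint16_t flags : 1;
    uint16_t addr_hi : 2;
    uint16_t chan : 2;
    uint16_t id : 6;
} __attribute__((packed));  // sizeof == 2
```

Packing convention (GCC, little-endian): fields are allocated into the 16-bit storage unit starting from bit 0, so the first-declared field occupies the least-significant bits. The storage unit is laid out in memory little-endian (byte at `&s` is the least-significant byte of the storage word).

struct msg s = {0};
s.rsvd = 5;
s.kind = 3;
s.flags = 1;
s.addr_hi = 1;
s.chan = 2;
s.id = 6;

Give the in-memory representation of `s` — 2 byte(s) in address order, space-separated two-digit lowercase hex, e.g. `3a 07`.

7d 1a

rsvd:3 = 5 → 0x5 << 0 → word 0x0005
kind:2 = 3 → 0x3 << 3 → word 0x001d
flags:1 = 1 → 0x1 << 5 → word 0x003d
addr_hi:2 = 1 → 0x1 << 6 → word 0x007d
chan:2 = 2 → 0x2 << 8 → word 0x027d
id:6 = 6 → 0x6 << 10 → word 0x1a7d
word = 0x1a7d → little-endian bytes:
  [0]=0x7d  [1]=0x1a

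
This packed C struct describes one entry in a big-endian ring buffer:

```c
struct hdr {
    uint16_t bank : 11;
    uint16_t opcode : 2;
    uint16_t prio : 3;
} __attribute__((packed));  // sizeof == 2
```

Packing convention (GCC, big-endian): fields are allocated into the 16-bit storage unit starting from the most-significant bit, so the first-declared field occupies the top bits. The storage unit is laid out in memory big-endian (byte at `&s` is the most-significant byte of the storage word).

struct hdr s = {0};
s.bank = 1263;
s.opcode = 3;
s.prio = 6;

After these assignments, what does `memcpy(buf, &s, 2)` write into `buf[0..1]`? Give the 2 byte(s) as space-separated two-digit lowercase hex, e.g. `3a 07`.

bank:11 = 1263 → 0x4ef << 5 → word 0x9de0
opcode:2 = 3 → 0x3 << 3 → word 0x9df8
prio:3 = 6 → 0x6 << 0 → word 0x9dfe
word = 0x9dfe → big-endian bytes:
  [0]=0x9d  [1]=0xfe

9d fe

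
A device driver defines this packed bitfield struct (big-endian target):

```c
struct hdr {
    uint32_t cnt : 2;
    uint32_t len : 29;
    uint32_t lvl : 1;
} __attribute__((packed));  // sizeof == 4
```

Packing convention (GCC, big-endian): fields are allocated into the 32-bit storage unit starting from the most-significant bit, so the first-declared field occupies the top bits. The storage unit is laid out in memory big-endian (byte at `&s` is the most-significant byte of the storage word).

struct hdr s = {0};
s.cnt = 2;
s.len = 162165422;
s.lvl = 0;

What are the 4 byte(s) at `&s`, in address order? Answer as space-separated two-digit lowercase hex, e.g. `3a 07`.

cnt (2b) val=2 bits=0x2 at bit 30: 0x80000000
len (29b) val=162165422 bits=0x9aa72ae at bit 1: 0x9354e55c
lvl (1b) val=0 bits=0x0 at bit 0: 0x9354e55c
word = 0x9354e55c → big-endian bytes:
  [0]=0x93  [1]=0x54  [2]=0xe5  [3]=0x5c

93 54 e5 5c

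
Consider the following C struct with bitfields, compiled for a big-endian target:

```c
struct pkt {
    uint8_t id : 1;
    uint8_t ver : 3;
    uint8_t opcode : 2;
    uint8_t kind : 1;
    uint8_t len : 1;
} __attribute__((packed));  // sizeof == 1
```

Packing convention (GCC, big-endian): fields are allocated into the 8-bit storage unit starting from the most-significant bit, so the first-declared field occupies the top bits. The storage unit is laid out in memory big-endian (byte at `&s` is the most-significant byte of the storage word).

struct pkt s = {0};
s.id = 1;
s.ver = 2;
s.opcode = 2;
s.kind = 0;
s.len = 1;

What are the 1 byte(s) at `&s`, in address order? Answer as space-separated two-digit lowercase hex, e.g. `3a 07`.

id (1b) val=1 bits=0x1 at bit 7: 0x80
ver (3b) val=2 bits=0x2 at bit 4: 0xa0
opcode (2b) val=2 bits=0x2 at bit 2: 0xa8
kind (1b) val=0 bits=0x0 at bit 1: 0xa8
len (1b) val=1 bits=0x1 at bit 0: 0xa9
word = 0xa9 → big-endian bytes:
  [0]=0xa9

a9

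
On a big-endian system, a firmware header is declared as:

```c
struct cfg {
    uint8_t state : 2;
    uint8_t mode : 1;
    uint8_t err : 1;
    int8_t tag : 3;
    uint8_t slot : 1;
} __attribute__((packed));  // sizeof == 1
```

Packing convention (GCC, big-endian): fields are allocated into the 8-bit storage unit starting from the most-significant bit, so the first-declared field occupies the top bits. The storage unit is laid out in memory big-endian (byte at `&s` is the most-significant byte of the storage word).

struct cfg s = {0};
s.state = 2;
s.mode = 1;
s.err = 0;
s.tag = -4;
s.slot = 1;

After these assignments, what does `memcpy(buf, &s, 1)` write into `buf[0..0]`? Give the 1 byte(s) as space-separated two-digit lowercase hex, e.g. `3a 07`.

a9

state:2 = 2 → 0x2 << 6 → word 0x80
mode:1 = 1 → 0x1 << 5 → word 0xa0
err:1 = 0 → 0x0 << 4 → word 0xa0
tag:3 = -4 → 0x4 << 1 → word 0xa8
slot:1 = 1 → 0x1 << 0 → word 0xa9
word = 0xa9 → big-endian bytes:
  [0]=0xa9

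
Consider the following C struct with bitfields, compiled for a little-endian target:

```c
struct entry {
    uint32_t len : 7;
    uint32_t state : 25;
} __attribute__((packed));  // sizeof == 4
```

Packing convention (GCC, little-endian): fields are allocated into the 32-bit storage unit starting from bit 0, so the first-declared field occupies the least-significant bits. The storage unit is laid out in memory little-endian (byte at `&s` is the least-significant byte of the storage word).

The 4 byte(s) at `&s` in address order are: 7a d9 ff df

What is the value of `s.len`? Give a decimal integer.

122

[0]=0x7a [1]=0xd9 [2]=0xff [3]=0xdf (little-endian) → word 0xdfffd97a
len [0+:7] = (word>>0) & 0x7f = 122  ←
state [7+:25] = (word>>7) & 0x1ffffff = 29360050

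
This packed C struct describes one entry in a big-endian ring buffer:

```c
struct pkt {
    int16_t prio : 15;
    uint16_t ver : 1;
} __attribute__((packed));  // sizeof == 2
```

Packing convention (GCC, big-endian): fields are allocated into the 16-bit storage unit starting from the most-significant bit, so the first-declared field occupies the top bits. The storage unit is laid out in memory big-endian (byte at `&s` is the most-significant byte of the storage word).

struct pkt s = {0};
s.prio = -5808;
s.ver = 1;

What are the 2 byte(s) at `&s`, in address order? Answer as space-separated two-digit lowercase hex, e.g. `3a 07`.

d2 a1

[1+:15] prio=-5808 & 0x7fff = 0x6950; word=0xd2a0
[0+:1] ver=1 & 0x1 = 0x1; word=0xd2a1
word = 0xd2a1 → big-endian bytes:
  [0]=0xd2  [1]=0xa1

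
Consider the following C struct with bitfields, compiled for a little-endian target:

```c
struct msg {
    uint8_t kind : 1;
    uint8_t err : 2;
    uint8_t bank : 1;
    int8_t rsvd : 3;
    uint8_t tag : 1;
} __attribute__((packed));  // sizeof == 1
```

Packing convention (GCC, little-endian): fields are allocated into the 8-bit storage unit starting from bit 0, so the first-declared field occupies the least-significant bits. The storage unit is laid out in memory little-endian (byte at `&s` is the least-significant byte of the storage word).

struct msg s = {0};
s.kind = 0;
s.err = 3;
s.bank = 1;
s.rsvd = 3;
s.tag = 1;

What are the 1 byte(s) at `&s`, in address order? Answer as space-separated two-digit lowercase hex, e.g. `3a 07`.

be

[0+:1] kind=0 & 0x1 = 0x0; word=0x00
[1+:2] err=3 & 0x3 = 0x3; word=0x06
[3+:1] bank=1 & 0x1 = 0x1; word=0x0e
[4+:3] rsvd=3 & 0x7 = 0x3; word=0x3e
[7+:1] tag=1 & 0x1 = 0x1; word=0xbe
word = 0xbe → little-endian bytes:
  [0]=0xbe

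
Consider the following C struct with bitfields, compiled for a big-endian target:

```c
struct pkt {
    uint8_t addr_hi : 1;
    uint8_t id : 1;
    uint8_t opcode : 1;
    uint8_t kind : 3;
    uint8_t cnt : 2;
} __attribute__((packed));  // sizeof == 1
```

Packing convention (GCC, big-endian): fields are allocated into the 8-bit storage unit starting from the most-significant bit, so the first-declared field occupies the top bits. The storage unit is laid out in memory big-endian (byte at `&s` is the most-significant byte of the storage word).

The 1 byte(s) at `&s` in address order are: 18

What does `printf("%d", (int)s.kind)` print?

[0]=0x18 (big-endian) → word 0x18
addr_hi [7+:1] = (word>>7) & 0x1 = 0
id [6+:1] = (word>>6) & 0x1 = 0
opcode [5+:1] = (word>>5) & 0x1 = 0
kind [2+:3] = (word>>2) & 0x7 = 6  ←
cnt [0+:2] = (word>>0) & 0x3 = 0

6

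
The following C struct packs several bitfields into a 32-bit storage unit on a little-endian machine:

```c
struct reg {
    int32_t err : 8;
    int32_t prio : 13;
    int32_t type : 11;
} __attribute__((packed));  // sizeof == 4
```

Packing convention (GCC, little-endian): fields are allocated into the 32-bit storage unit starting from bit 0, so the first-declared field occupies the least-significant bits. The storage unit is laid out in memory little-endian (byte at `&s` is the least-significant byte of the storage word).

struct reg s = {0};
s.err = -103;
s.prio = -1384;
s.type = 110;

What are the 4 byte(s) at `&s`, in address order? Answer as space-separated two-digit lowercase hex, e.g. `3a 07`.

99 98 da 0d

err:8 = -103 → 0x99 << 0 → word 0x00000099
prio:13 = -1384 → 0x1a98 << 8 → word 0x001a9899
type:11 = 110 → 0x6e << 21 → word 0x0dda9899
word = 0x0dda9899 → little-endian bytes:
  [0]=0x99  [1]=0x98  [2]=0xda  [3]=0x0d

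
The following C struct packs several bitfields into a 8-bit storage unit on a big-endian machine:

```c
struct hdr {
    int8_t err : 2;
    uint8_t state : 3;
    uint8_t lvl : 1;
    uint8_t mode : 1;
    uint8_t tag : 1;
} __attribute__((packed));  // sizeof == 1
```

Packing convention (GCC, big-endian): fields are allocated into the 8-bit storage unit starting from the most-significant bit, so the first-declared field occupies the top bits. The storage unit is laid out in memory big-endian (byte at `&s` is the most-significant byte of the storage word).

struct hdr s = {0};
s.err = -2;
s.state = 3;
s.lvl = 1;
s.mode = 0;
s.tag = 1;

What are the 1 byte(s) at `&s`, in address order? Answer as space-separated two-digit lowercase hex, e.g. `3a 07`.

err (2b) val=-2 bits=0x2 at bit 6: 0x80
state (3b) val=3 bits=0x3 at bit 3: 0x98
lvl (1b) val=1 bits=0x1 at bit 2: 0x9c
mode (1b) val=0 bits=0x0 at bit 1: 0x9c
tag (1b) val=1 bits=0x1 at bit 0: 0x9d
word = 0x9d → big-endian bytes:
  [0]=0x9d

9d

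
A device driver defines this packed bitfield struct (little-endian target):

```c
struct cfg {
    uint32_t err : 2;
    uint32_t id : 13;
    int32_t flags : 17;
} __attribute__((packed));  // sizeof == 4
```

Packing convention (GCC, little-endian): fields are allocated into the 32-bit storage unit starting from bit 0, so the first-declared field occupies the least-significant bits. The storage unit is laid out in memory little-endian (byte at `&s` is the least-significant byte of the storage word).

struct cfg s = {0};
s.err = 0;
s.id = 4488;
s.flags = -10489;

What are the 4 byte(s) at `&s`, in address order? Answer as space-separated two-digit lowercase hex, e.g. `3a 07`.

err:2 = 0 → 0x0 << 0 → word 0x00000000
id:13 = 4488 → 0x1188 << 2 → word 0x00004620
flags:17 = -10489 → 0x1d707 << 15 → word 0xeb83c620
word = 0xeb83c620 → little-endian bytes:
  [0]=0x20  [1]=0xc6  [2]=0x83  [3]=0xeb

20 c6 83 eb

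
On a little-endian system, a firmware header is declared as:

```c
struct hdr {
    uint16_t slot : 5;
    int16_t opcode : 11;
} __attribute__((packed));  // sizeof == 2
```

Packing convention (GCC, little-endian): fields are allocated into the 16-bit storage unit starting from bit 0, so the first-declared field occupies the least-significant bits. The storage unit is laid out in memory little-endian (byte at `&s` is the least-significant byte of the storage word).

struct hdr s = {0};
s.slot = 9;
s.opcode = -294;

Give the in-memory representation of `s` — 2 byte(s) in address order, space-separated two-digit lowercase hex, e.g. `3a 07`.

[0+:5] slot=9 & 0x1f = 0x9; word=0x0009
[5+:11] opcode=-294 & 0x7ff = 0x6da; word=0xdb49
word = 0xdb49 → little-endian bytes:
  [0]=0x49  [1]=0xdb

49 db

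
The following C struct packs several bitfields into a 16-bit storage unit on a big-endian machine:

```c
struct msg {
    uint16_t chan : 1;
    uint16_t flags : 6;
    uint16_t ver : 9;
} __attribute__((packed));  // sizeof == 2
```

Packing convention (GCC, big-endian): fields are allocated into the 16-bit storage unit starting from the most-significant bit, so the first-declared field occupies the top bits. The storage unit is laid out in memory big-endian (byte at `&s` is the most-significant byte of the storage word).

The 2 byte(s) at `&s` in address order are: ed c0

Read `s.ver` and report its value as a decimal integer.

448

[0]=0xed [1]=0xc0 (big-endian) → word 0xedc0
chan [15+:1] = (word>>15) & 0x1 = 1
flags [9+:6] = (word>>9) & 0x3f = 54
ver [0+:9] = (word>>0) & 0x1ff = 448  ←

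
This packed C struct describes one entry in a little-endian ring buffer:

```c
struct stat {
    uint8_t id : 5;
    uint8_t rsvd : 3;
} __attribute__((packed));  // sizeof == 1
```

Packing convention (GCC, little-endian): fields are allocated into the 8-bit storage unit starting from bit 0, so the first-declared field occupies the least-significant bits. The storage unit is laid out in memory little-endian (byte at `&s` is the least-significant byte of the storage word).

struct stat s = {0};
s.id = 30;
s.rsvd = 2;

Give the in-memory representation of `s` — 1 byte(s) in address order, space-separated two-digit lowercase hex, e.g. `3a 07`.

5e

id:5 = 30 → 0x1e << 0 → word 0x1e
rsvd:3 = 2 → 0x2 << 5 → word 0x5e
word = 0x5e → little-endian bytes:
  [0]=0x5e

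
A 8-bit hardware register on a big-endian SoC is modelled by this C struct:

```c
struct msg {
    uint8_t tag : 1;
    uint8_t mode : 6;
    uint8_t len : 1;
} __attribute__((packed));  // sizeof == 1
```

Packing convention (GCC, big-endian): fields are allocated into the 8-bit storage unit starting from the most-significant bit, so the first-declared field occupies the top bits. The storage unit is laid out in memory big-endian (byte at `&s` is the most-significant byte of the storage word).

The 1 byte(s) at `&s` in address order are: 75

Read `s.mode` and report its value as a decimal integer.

58

[0]=0x75 (big-endian) → word 0x75
tag [7+:1] = (word>>7) & 0x1 = 0
mode [1+:6] = (word>>1) & 0x3f = 58  ←
len [0+:1] = (word>>0) & 0x1 = 1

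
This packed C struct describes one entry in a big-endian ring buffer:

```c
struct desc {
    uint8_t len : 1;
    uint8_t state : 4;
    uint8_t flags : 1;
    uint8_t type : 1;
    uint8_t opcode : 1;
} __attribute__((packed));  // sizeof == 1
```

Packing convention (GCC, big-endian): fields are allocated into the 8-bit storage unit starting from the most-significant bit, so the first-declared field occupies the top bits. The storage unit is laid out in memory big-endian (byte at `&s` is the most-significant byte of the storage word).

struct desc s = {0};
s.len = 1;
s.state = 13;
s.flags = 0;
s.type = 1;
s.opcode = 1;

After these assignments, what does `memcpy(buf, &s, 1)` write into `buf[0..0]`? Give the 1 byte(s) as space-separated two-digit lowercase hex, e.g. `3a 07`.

len:1 = 1 → 0x1 << 7 → word 0x80
state:4 = 13 → 0xd << 3 → word 0xe8
flags:1 = 0 → 0x0 << 2 → word 0xe8
type:1 = 1 → 0x1 << 1 → word 0xea
opcode:1 = 1 → 0x1 << 0 → word 0xeb
word = 0xeb → big-endian bytes:
  [0]=0xeb

eb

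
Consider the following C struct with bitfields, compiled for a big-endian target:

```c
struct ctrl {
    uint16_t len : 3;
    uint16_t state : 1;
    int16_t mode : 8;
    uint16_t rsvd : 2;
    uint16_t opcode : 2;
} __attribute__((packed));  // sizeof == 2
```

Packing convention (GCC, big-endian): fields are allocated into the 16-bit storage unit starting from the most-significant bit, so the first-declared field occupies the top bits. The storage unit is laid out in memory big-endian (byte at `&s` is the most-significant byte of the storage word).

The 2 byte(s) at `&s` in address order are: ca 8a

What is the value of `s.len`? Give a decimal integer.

[0]=0xca [1]=0x8a (big-endian) → word 0xca8a
len:3 @ bit 13 → (0xca8a>>13)&0x7 = 0x6  ←
state:1 @ bit 12 → (0xca8a>>12)&0x1 = 0x0
mode:8 @ bit 4 → (0xca8a>>4)&0xff = 0xa8
rsvd:2 @ bit 2 → (0xca8a>>2)&0x3 = 0x2
opcode:2 @ bit 0 → (0xca8a>>0)&0x3 = 0x2

6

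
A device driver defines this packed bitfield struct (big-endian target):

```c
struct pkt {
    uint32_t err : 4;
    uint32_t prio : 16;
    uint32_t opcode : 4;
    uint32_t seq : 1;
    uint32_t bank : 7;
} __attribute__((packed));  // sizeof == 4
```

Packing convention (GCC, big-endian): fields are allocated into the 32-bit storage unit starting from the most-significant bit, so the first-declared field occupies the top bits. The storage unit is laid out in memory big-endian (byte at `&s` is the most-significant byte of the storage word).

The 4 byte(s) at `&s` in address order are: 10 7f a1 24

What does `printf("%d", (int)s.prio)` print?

[0]=0x10 [1]=0x7f [2]=0xa1 [3]=0x24 (big-endian) → word 0x107fa124
err:4 @ bit 28 → (0x107fa124>>28)&0xf = 0x1
prio:16 @ bit 12 → (0x107fa124>>12)&0xffff = 0x7fa  ←
opcode:4 @ bit 8 → (0x107fa124>>8)&0xf = 0x1
seq:1 @ bit 7 → (0x107fa124>>7)&0x1 = 0x0
bank:7 @ bit 0 → (0x107fa124>>0)&0x7f = 0x24

2042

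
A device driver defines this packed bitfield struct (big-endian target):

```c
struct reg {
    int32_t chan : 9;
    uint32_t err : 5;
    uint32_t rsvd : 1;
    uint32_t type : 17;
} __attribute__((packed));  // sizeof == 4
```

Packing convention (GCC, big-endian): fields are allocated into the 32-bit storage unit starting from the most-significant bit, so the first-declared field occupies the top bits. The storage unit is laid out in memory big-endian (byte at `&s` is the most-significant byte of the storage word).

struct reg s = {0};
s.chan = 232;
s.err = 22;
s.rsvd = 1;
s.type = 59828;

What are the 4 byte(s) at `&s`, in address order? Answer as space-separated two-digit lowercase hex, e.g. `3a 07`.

[23+:9] chan=232 & 0x1ff = 0xe8; word=0x74000000
[18+:5] err=22 & 0x1f = 0x16; word=0x74580000
[17+:1] rsvd=1 & 0x1 = 0x1; word=0x745a0000
[0+:17] type=59828 & 0x1ffff = 0xe9b4; word=0x745ae9b4
word = 0x745ae9b4 → big-endian bytes:
  [0]=0x74  [1]=0x5a  [2]=0xe9  [3]=0xb4

74 5a e9 b4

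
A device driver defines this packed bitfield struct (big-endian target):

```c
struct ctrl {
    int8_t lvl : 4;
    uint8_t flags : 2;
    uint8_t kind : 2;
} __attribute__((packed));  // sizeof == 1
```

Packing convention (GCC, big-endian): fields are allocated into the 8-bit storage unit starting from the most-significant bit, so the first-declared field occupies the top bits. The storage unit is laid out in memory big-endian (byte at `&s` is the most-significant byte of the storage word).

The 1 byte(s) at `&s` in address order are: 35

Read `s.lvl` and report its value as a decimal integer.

[0]=0x35 (big-endian) → word 0x35
lvl:4 @ bit 4 → (0x35>>4)&0xf = 0x3  ←
flags:2 @ bit 2 → (0x35>>2)&0x3 = 0x1
kind:2 @ bit 0 → (0x35>>0)&0x3 = 0x1
lvl signed 4b, MSB=0: value = 3

3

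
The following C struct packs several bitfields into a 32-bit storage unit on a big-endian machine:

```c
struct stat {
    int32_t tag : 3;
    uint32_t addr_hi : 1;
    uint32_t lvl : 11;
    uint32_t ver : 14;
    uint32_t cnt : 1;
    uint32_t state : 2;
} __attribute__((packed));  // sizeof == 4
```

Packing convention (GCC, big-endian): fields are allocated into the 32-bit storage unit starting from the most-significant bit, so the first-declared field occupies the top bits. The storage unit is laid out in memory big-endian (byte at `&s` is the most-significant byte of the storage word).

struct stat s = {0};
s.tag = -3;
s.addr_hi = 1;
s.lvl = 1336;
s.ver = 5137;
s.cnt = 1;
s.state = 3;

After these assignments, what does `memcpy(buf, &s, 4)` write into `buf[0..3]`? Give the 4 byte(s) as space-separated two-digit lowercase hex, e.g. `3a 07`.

[29+:3] tag=-3 & 0x7 = 0x5; word=0xa0000000
[28+:1] addr_hi=1 & 0x1 = 0x1; word=0xb0000000
[17+:11] lvl=1336 & 0x7ff = 0x538; word=0xba700000
[3+:14] ver=5137 & 0x3fff = 0x1411; word=0xba70a088
[2+:1] cnt=1 & 0x1 = 0x1; word=0xba70a08c
[0+:2] state=3 & 0x3 = 0x3; word=0xba70a08f
word = 0xba70a08f → big-endian bytes:
  [0]=0xba  [1]=0x70  [2]=0xa0  [3]=0x8f

ba 70 a0 8f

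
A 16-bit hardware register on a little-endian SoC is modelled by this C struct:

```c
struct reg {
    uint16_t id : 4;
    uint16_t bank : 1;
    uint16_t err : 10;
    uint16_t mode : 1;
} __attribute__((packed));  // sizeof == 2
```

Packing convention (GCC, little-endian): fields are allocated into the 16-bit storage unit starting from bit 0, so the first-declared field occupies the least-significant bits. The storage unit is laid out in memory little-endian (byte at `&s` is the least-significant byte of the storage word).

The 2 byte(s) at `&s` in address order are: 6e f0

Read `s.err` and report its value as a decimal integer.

899

[0]=0x6e [1]=0xf0 (little-endian) → word 0xf06e
id [0+:4] = (word>>0) & 0xf = 14
bank [4+:1] = (word>>4) & 0x1 = 0
err [5+:10] = (word>>5) & 0x3ff = 899  ←
mode [15+:1] = (word>>15) & 0x1 = 1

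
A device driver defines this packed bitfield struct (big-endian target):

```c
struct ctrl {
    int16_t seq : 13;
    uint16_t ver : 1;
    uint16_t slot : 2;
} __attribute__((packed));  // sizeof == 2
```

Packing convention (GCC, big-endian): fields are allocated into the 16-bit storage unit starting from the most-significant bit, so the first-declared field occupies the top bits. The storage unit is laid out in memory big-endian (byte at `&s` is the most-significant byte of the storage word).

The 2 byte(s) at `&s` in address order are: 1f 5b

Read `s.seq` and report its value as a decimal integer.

[0]=0x1f [1]=0x5b (big-endian) → word 0x1f5b
seq [3+:13] = (word>>3) & 0x1fff = 1003  ←
ver [2+:1] = (word>>2) & 0x1 = 0
slot [0+:2] = (word>>0) & 0x3 = 3
seq signed 13b, MSB=0: value = 1003

1003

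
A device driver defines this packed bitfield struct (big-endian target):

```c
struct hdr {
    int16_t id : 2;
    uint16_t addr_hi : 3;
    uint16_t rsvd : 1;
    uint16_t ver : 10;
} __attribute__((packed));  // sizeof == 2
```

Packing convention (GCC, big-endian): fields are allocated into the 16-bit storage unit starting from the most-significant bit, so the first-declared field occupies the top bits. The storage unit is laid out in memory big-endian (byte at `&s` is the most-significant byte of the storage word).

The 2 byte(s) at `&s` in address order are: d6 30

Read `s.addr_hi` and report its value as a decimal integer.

2

[0]=0xd6 [1]=0x30 (big-endian) → word 0xd630
id [14+:2] = (word>>14) & 0x3 = 3
addr_hi [11+:3] = (word>>11) & 0x7 = 2  ←
rsvd [10+:1] = (word>>10) & 0x1 = 1
ver [0+:10] = (word>>0) & 0x3ff = 560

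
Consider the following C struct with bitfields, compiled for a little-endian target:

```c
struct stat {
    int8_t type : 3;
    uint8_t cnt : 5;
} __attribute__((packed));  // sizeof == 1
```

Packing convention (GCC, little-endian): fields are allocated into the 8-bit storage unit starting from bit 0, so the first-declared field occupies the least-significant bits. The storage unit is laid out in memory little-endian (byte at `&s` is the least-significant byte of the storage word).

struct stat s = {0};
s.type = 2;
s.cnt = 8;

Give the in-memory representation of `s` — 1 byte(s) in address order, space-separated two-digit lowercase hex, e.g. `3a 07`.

42

type:3 = 2 → 0x2 << 0 → word 0x02
cnt:5 = 8 → 0x8 << 3 → word 0x42
word = 0x42 → little-endian bytes:
  [0]=0x42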